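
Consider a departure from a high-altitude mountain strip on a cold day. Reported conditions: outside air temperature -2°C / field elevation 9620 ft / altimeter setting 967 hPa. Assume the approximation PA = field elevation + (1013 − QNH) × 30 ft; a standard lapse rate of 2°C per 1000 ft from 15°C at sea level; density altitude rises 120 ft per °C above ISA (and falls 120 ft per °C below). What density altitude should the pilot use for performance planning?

Pressure altitude = 9620 + (1013 − 967) × 30 = 9620 + (+1380) = 11000 ft.
ISA temperature at 11000 ft = 15 − 2 × (11000/1000) = -7°C.
ISA deviation = -2 − (-7) = +5°C.
Density altitude = 11000 + 120 × (5) = 11600 ft.

11600 ft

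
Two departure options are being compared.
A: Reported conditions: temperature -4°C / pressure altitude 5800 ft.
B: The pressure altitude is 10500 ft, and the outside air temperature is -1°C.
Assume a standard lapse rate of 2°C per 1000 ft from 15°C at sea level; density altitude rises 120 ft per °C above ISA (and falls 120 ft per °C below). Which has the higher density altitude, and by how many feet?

B by 6188 ft

A: ISA temp = 3.4°C, deviation -7.4°C, DA = 5800 + 120 × (-7.4) = 4912 ft.
B: ISA temp = -6°C, deviation +5°C, DA = 10500 + 120 × 5 = 11100 ft.
B is higher by 11100 − 4912 = 6188 ft.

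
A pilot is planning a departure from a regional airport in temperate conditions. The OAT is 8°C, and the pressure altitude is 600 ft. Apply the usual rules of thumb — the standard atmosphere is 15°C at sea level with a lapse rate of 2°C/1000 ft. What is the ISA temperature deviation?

ISA temperature at 600 ft = 15 − 2 × (600/1000) = 13.8°C.
Deviation = OAT − ISA = 8 − 13.8 = -5.8°C.

ISA-5.8°C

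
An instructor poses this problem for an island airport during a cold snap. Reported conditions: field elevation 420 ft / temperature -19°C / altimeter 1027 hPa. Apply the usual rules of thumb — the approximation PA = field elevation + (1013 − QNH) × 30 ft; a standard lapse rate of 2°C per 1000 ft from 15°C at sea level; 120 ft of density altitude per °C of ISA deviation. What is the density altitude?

-4080 ft

Pressure altitude = 420 + (1013 − 1027) × 30 = 420 + (-420) = 0 ft.
ISA temperature at 0 ft = 15 − 2 × (0/1000) = 15°C.
ISA deviation = -19 − 15 = -34°C.
Density altitude = 0 + 120 × (-34) = -4080 ft.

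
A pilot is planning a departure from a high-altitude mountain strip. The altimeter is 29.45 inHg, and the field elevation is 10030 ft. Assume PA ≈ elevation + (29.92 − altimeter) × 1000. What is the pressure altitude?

10500 ft

Pressure correction = (29.92 − 29.45) × 1000 = +470 ft.
Pressure altitude = 10030 + (+470) = 10500 ft.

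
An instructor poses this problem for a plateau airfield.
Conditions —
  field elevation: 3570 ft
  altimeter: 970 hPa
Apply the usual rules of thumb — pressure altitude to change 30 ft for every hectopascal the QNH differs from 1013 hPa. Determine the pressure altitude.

4860 ft

Pressure correction = (1013 − 970) × 30 = +1290 ft.
Pressure altitude = 3570 + (+1290) = 4860 ft.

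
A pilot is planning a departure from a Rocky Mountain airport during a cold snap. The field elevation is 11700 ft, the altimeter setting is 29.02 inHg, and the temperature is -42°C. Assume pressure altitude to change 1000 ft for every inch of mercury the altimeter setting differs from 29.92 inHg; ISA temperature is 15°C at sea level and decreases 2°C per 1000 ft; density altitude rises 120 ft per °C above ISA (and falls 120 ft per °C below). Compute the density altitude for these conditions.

8784 ft

Pressure altitude = 11700 + (29.92 − 29.02) × 1000 = 11700 + (+900) = 12600 ft.
ISA temperature at 12600 ft = 15 − 2 × (12600/1000) = -10.2°C.
ISA deviation = -42 − (-10.2) = -31.8°C.
Density altitude = 12600 + 120 × (-31.8) = 8784 ft.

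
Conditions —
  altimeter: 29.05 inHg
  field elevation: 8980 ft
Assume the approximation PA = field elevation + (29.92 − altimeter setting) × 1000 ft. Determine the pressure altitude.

Pressure correction = (29.92 − 29.05) × 1000 = +870 ft.
Pressure altitude = 8980 + (+870) = 9850 ft.

9850 ft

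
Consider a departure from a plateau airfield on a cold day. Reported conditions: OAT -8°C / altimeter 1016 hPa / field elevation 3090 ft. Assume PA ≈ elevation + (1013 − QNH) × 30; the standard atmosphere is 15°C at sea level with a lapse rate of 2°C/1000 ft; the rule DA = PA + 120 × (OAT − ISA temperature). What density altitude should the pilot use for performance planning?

960 ft

Pressure altitude = 3090 + (1013 − 1016) × 30 = 3090 + (-90) = 3000 ft.
ISA temperature at 3000 ft = 15 − 2 × (3000/1000) = 9°C.
ISA deviation = -8 − 9 = -17°C.
Density altitude = 3000 + 120 × (-17) = 960 ft.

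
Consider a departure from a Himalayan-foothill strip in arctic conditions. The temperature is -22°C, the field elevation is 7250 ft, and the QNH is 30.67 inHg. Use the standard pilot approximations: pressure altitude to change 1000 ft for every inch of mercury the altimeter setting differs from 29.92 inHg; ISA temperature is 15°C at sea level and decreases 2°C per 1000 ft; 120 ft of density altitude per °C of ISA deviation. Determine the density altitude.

3620 ft

Pressure altitude = 7250 + (29.92 − 30.67) × 1000 = 7250 + (-750) = 6500 ft.
ISA temperature at 6500 ft = 15 − 2 × (6500/1000) = 2°C.
ISA deviation = -22 − 2 = -24°C.
Density altitude = 6500 + 120 × (-24) = 3620 ft.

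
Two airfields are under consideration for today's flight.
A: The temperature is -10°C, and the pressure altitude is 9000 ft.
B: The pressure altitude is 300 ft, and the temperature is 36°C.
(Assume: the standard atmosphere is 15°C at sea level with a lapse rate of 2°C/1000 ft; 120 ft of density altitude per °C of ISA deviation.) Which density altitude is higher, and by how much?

A: ISA temp = -3°C, deviation -7°C, DA = 9000 + 120 × (-7) = 8160 ft.
B: ISA temp = 14.4°C, deviation +21.6°C, DA = 300 + 120 × 21.6 = 2892 ft.
A is higher by 8160 − 2892 = 5268 ft.

A by 5268 ft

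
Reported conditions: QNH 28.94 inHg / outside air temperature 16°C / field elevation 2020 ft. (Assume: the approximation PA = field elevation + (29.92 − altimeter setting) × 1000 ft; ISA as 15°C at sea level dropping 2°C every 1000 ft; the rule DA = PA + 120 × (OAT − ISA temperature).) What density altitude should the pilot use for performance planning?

3840 ft

Pressure altitude = 2020 + (29.92 − 28.94) × 1000 = 2020 + (+980) = 3000 ft.
ISA temperature at 3000 ft = 15 − 2 × (3000/1000) = 9°C.
ISA deviation = 16 − 9 = +7°C.
Density altitude = 3000 + 120 × (7) = 3840 ft.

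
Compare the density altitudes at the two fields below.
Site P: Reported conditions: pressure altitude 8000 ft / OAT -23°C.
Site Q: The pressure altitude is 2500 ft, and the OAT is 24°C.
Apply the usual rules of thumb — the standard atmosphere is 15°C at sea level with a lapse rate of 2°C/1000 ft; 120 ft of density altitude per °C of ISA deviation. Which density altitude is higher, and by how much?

Site P: ISA temp = -1°C, deviation -22°C, DA = 8000 + 120 × (-22) = 5360 ft.
Site Q: ISA temp = 10°C, deviation +14°C, DA = 2500 + 120 × 14 = 4180 ft.
Site P is higher by 5360 − 4180 = 1180 ft.

Site P by 1180 ft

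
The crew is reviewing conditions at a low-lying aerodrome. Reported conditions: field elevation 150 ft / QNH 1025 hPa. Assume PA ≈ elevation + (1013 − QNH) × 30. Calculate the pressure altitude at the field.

Pressure correction = (1013 − 1025) × 30 = -360 ft.
Pressure altitude = 150 + (-360) = -210 ft.

-210 ft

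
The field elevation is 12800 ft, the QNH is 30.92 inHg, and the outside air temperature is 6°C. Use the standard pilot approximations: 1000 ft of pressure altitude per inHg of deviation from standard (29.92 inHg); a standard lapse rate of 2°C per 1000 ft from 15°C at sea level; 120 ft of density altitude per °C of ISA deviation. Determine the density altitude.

Pressure altitude = 12800 + (29.92 − 30.92) × 1000 = 12800 + (-1000) = 11800 ft.
ISA temperature at 11800 ft = 15 − 2 × (11800/1000) = -8.6°C.
ISA deviation = 6 − (-8.6) = +14.6°C.
Density altitude = 11800 + 120 × (14.6) = 13552 ft.

13552 ft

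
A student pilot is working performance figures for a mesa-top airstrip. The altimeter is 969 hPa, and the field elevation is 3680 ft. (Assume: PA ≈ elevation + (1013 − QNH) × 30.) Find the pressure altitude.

5000 ft

Pressure correction = (1013 − 969) × 30 = +1320 ft.
Pressure altitude = 3680 + (+1320) = 5000 ft.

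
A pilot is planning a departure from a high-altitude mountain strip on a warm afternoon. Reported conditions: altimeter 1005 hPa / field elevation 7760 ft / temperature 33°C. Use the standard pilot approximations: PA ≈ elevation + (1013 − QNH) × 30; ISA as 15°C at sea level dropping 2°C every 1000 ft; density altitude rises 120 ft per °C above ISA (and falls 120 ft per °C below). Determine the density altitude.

12080 ft

Pressure altitude = 7760 + (1013 − 1005) × 30 = 7760 + (+240) = 8000 ft.
ISA temperature at 8000 ft = 15 − 2 × (8000/1000) = -1°C.
ISA deviation = 33 − (-1) = +34°C.
Density altitude = 8000 + 120 × (34) = 12080 ft.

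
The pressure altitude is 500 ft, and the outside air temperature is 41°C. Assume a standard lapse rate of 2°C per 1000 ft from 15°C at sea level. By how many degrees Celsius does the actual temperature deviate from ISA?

ISA+27°C

ISA temperature at 500 ft = 15 − 2 × (500/1000) = 14°C.
Deviation = OAT − ISA = 41 − 14 = +27°C.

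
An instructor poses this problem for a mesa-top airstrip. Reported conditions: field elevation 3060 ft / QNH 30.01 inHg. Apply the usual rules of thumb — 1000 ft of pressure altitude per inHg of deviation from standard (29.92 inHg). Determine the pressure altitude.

Pressure correction = (29.92 − 30.01) × 1000 = -90 ft.
Pressure altitude = 3060 + (-90) = 2970 ft.

2970 ft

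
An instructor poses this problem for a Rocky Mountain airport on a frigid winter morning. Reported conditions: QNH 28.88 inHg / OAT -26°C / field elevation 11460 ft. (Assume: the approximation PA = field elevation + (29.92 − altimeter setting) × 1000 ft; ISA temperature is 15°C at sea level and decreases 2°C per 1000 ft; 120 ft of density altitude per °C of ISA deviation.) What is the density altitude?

Pressure altitude = 11460 + (29.92 − 28.88) × 1000 = 11460 + (+1040) = 12500 ft.
ISA temperature at 12500 ft = 15 − 2 × (12500/1000) = -10°C.
ISA deviation = -26 − (-10) = -16°C.
Density altitude = 12500 + 120 × (-16) = 10580 ft.

10580 ft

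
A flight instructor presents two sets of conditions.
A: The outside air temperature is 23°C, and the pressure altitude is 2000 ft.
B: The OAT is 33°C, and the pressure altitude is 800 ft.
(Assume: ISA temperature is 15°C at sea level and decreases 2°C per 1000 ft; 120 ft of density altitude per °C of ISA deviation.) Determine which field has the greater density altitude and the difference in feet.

A by 288 ft

A: ISA temp = 11°C, deviation +12°C, DA = 2000 + 120 × 12 = 3440 ft.
B: ISA temp = 13.4°C, deviation +19.6°C, DA = 800 + 120 × 19.6 = 3152 ft.
A is higher by 3440 − 3152 = 288 ft.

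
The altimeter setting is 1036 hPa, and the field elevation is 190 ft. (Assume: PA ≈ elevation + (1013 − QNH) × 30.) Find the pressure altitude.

-500 ft

Pressure correction = (1013 − 1036) × 30 = -690 ft.
Pressure altitude = 190 + (-690) = -500 ft.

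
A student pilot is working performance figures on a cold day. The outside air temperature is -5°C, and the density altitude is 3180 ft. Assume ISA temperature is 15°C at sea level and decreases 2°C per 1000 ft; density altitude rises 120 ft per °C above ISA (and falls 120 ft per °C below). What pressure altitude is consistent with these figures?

DA = PA + 120 × (OAT − (15 − 2·PA/1000)) = PA + 120·OAT − 1800 + 0.24·PA = 1.24·PA + 120·OAT − 1800.
So 1.24·PA = 3180 − 120 × (-5) + 1800 = 5580.
PA = 5580 / 1.24 = 4500 ft.

4500 ft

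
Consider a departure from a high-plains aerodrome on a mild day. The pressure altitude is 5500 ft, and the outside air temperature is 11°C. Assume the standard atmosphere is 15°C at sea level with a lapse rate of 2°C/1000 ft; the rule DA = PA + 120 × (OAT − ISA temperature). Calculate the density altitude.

6340 ft

ISA temperature at 5500 ft = 15 − 2 × (5500/1000) = 4°C.
ISA deviation = 11 − 4 = +7°C.
Density altitude = 5500 + 120 × (7) = 5500 + (+840) = 6340 ft.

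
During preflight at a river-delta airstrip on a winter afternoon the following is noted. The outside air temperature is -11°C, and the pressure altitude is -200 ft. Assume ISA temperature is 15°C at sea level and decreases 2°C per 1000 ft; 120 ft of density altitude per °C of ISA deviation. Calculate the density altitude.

ISA temperature at -200 ft = 15 − 2 × (-200/1000) = 15.4°C.
ISA deviation = -11 − 15.4 = -26.4°C.
Density altitude = -200 + 120 × (-26.4) = -200 + (-3168) = -3368 ft.

-3368 ft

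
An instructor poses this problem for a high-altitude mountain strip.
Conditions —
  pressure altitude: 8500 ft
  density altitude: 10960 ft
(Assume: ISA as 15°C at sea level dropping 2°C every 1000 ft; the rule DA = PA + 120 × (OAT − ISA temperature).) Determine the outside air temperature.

18.5°C

Density altitude − pressure altitude = 10960 − 8500 = +2460 ft.
At 120 ft/°C that is an ISA deviation of 2460/120 = +20.5°C.
ISA temperature at 8500 ft = 15 − 2 × (8500/1000) = -2°C.
OAT = ISA + deviation = -2 + (+20.5) = 18.5°C.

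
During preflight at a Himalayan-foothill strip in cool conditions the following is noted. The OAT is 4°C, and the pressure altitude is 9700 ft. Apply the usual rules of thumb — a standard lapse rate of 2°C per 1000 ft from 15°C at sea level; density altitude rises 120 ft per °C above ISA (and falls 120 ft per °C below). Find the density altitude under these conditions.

ISA temperature at 9700 ft = 15 − 2 × (9700/1000) = -4.4°C.
ISA deviation = 4 − (-4.4) = +8.4°C.
Density altitude = 9700 + 120 × (8.4) = 9700 + (+1008) = 10708 ft.

10708 ft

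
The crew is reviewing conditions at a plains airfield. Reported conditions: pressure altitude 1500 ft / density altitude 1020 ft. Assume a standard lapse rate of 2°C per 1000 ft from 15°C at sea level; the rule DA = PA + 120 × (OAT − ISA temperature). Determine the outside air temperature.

Density altitude − pressure altitude = 1020 − 1500 = -480 ft.
At 120 ft/°C that is an ISA deviation of -480/120 = -4°C.
ISA temperature at 1500 ft = 15 − 2 × (1500/1000) = 12°C.
OAT = ISA + deviation = 12 + (-4) = 8°C.

8°C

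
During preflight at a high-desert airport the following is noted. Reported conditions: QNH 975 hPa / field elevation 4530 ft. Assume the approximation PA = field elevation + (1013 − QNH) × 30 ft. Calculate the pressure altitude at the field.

5670 ft

Pressure correction = (1013 − 975) × 30 = +1140 ft.
Pressure altitude = 4530 + (+1140) = 5670 ft.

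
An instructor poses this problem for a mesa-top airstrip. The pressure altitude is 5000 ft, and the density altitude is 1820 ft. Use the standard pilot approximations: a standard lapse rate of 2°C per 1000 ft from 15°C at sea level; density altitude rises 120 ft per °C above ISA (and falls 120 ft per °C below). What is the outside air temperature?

-21.5°C

Density altitude − pressure altitude = 1820 − 5000 = -3180 ft.
At 120 ft/°C that is an ISA deviation of -3180/120 = -26.5°C.
ISA temperature at 5000 ft = 15 − 2 × (5000/1000) = 5°C.
OAT = ISA + deviation = 5 + (-26.5) = -21.5°C.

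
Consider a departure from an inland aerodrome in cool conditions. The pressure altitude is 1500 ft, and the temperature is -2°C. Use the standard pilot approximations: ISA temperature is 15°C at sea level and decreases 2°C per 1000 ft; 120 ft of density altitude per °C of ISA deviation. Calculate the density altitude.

-180 ft

ISA temperature at 1500 ft = 15 − 2 × (1500/1000) = 12°C.
ISA deviation = -2 − 12 = -14°C.
Density altitude = 1500 + 120 × (-14) = 1500 + (-1680) = -180 ft.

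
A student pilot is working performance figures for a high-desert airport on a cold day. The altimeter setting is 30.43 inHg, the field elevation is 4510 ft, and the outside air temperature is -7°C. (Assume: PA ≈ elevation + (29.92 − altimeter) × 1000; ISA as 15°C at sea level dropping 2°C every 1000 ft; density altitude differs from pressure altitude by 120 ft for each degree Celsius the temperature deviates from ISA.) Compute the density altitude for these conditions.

Pressure altitude = 4510 + (29.92 − 30.43) × 1000 = 4510 + (-510) = 4000 ft.
ISA temperature at 4000 ft = 15 − 2 × (4000/1000) = 7°C.
ISA deviation = -7 − 7 = -14°C.
Density altitude = 4000 + 120 × (-14) = 2320 ft.

2320 ft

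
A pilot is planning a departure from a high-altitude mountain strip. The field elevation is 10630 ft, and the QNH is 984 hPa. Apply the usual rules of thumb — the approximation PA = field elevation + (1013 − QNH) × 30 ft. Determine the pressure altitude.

Pressure correction = (1013 − 984) × 30 = +870 ft.
Pressure altitude = 10630 + (+870) = 11500 ft.

11500 ft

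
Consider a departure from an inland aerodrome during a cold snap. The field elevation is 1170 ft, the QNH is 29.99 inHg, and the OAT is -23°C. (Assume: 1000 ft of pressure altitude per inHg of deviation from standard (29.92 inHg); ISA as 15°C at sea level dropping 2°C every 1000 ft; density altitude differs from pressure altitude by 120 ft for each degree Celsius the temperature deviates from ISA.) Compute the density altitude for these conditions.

-3196 ft

Pressure altitude = 1170 + (29.92 − 29.99) × 1000 = 1170 + (-70) = 1100 ft.
ISA temperature at 1100 ft = 15 − 2 × (1100/1000) = 12.8°C.
ISA deviation = -23 − 12.8 = -35.8°C.
Density altitude = 1100 + 120 × (-35.8) = -3196 ft.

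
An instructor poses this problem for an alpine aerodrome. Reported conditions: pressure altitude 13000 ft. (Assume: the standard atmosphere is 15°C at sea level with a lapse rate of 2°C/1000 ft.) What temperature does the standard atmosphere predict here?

-11°C

ISA temperature = 15 − 2 × (13000/1000) = 15 − 26 = -11°C.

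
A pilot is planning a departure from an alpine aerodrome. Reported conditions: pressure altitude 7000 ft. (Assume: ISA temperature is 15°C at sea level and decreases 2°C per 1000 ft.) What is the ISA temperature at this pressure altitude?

1°C

ISA temperature = 15 − 2 × (7000/1000) = 15 − 14 = 1°C.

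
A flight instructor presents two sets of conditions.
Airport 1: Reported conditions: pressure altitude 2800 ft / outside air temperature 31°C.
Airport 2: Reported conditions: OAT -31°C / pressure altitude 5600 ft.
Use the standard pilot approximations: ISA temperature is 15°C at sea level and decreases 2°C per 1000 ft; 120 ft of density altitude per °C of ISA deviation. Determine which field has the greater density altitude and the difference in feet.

Airport 1: ISA temp = 9.4°C, deviation +21.6°C, DA = 2800 + 120 × 21.6 = 5392 ft.
Airport 2: ISA temp = 3.8°C, deviation -34.8°C, DA = 5600 + 120 × (-34.8) = 1424 ft.
Airport 1 is higher by 5392 − 1424 = 3968 ft.

Airport 1 by 3968 ft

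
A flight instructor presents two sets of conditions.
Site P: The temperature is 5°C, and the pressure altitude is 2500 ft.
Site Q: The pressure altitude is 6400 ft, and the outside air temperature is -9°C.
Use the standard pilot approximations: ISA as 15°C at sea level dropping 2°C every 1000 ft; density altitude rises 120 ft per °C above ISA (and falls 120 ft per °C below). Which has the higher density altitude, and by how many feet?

Site P: ISA temp = 10°C, deviation -5°C, DA = 2500 + 120 × (-5) = 1900 ft.
Site Q: ISA temp = 2.2°C, deviation -11.2°C, DA = 6400 + 120 × (-11.2) = 5056 ft.
Site Q is higher by 5056 − 1900 = 3156 ft.

Site Q by 3156 ft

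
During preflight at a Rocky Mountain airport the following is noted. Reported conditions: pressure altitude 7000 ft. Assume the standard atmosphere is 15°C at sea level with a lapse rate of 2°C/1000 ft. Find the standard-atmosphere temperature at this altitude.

1°C

ISA temperature = 15 − 2 × (7000/1000) = 15 − 14 = 1°C.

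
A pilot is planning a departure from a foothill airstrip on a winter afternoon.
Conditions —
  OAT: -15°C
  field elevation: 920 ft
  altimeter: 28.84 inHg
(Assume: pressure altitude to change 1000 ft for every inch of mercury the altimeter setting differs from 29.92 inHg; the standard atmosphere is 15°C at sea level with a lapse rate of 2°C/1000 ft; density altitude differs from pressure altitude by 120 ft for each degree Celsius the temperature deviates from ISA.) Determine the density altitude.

-1120 ft

Pressure altitude = 920 + (29.92 − 28.84) × 1000 = 920 + (+1080) = 2000 ft.
ISA temperature at 2000 ft = 15 − 2 × (2000/1000) = 11°C.
ISA deviation = -15 − 11 = -26°C.
Density altitude = 2000 + 120 × (-26) = -1120 ft.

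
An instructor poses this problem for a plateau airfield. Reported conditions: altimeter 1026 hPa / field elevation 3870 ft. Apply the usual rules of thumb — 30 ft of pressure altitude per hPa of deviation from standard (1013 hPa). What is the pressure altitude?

3480 ft

Pressure correction = (1013 − 1026) × 30 = -390 ft.
Pressure altitude = 3870 + (-390) = 3480 ft.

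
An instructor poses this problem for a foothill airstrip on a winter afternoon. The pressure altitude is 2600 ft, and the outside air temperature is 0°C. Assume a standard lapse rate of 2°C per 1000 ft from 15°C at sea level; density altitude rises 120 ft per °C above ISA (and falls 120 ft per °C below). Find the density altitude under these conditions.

ISA temperature at 2600 ft = 15 − 2 × (2600/1000) = 9.8°C.
ISA deviation = 0 − 9.8 = -9.8°C.
Density altitude = 2600 + 120 × (-9.8) = 2600 + (-1176) = 1424 ft.

1424 ft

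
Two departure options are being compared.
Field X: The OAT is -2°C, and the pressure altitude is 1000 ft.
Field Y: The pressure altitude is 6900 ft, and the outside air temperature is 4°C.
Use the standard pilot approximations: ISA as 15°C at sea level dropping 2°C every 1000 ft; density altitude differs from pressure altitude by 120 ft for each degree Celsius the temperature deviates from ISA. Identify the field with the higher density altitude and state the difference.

Field Y by 8036 ft

Field X: ISA temp = 13°C, deviation -15°C, DA = 1000 + 120 × (-15) = -800 ft.
Field Y: ISA temp = 1.2°C, deviation +2.8°C, DA = 6900 + 120 × 2.8 = 7236 ft.
Field Y is higher by 7236 − (-800) = 8036 ft.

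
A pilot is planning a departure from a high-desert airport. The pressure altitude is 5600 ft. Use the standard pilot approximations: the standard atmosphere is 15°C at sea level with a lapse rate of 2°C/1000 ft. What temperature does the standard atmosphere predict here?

ISA temperature = 15 − 2 × (5600/1000) = 15 − 11.2 = 3.8°C.

3.8°C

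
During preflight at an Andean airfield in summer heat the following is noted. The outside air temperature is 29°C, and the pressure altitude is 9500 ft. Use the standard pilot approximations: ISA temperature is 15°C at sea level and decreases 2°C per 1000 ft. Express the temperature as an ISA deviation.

ISA+33°C

ISA temperature at 9500 ft = 15 − 2 × (9500/1000) = -4°C.
Deviation = OAT − ISA = 29 − (-4) = +33°C.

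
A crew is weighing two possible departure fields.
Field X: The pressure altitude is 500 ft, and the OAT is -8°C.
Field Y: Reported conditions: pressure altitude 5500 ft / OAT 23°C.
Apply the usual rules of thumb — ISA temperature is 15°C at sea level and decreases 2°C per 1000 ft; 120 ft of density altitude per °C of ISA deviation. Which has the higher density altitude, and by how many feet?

Field X: ISA temp = 14°C, deviation -22°C, DA = 500 + 120 × (-22) = -2140 ft.
Field Y: ISA temp = 4°C, deviation +19°C, DA = 5500 + 120 × 19 = 7780 ft.
Field Y is higher by 7780 − (-2140) = 9920 ft.

Field Y by 9920 ft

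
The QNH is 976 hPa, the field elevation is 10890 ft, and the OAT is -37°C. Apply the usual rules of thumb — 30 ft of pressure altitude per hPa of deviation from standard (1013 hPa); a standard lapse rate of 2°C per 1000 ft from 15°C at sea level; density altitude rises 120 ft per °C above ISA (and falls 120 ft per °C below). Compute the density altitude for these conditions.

8640 ft

Pressure altitude = 10890 + (1013 − 976) × 30 = 10890 + (+1110) = 12000 ft.
ISA temperature at 12000 ft = 15 − 2 × (12000/1000) = -9°C.
ISA deviation = -37 − (-9) = -28°C.
Density altitude = 12000 + 120 × (-28) = 8640 ft.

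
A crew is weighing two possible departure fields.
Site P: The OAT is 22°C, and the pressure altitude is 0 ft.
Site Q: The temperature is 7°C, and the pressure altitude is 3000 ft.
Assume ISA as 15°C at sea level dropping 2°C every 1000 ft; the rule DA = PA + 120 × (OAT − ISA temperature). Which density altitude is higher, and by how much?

Site Q by 1920 ft

Site P: ISA temp = 15°C, deviation +7°C, DA = 0 + 120 × 7 = 840 ft.
Site Q: ISA temp = 9°C, deviation -2°C, DA = 3000 + 120 × (-2) = 2760 ft.
Site Q is higher by 2760 − 840 = 1920 ft.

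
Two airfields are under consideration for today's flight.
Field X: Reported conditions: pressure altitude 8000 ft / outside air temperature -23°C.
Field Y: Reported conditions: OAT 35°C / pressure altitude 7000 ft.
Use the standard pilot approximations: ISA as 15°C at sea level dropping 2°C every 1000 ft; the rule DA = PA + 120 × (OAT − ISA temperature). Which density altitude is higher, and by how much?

Field Y by 5720 ft

Field X: ISA temp = -1°C, deviation -22°C, DA = 8000 + 120 × (-22) = 5360 ft.
Field Y: ISA temp = 1°C, deviation +34°C, DA = 7000 + 120 × 34 = 11080 ft.
Field Y is higher by 11080 − 5360 = 5720 ft.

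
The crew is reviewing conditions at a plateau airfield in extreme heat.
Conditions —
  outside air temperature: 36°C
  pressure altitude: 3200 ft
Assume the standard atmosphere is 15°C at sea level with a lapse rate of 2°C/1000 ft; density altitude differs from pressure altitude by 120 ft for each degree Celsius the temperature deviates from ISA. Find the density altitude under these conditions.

6488 ft

ISA temperature at 3200 ft = 15 − 2 × (3200/1000) = 8.6°C.
ISA deviation = 36 − 8.6 = +27.4°C.
Density altitude = 3200 + 120 × (27.4) = 3200 + (+3288) = 6488 ft.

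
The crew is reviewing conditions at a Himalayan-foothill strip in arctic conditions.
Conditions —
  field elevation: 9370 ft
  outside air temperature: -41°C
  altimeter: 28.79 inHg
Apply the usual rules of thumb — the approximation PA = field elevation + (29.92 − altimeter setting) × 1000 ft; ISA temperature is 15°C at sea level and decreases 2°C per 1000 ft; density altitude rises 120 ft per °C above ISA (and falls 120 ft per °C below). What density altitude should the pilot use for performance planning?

6300 ft

Pressure altitude = 9370 + (29.92 − 28.79) × 1000 = 9370 + (+1130) = 10500 ft.
ISA temperature at 10500 ft = 15 − 2 × (10500/1000) = -6°C.
ISA deviation = -41 − (-6) = -35°C.
Density altitude = 10500 + 120 × (-35) = 6300 ft.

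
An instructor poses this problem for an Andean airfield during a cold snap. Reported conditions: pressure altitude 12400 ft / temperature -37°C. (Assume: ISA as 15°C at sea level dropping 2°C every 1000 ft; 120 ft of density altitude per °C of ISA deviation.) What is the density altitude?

9136 ft

ISA temperature at 12400 ft = 15 − 2 × (12400/1000) = -9.8°C.
ISA deviation = -37 − (-9.8) = -27.2°C.
Density altitude = 12400 + 120 × (-27.2) = 12400 + (-3264) = 9136 ft.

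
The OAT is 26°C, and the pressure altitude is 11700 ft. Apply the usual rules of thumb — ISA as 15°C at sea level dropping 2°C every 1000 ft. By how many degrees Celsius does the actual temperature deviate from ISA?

ISA temperature at 11700 ft = 15 − 2 × (11700/1000) = -8.4°C.
Deviation = OAT − ISA = 26 − (-8.4) = +34.4°C.

ISA+34.4°C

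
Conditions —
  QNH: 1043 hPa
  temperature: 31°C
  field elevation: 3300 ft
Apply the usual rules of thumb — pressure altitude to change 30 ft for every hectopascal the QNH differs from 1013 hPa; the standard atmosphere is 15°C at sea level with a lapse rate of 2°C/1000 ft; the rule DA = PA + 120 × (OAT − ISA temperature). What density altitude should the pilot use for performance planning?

4896 ft

Pressure altitude = 3300 + (1013 − 1043) × 30 = 3300 + (-900) = 2400 ft.
ISA temperature at 2400 ft = 15 − 2 × (2400/1000) = 10.2°C.
ISA deviation = 31 − 10.2 = +20.8°C.
Density altitude = 2400 + 120 × (20.8) = 4896 ft.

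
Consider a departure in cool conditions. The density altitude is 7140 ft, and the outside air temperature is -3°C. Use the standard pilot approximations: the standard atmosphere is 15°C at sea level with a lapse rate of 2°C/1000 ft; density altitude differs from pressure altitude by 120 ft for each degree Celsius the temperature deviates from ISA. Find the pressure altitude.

DA = PA + 120 × (OAT − (15 − 2·PA/1000)) = PA + 120·OAT − 1800 + 0.24·PA = 1.24·PA + 120·OAT − 1800.
So 1.24·PA = 7140 − 120 × (-3) + 1800 = 9300.
PA = 9300 / 1.24 = 7500 ft.

7500 ft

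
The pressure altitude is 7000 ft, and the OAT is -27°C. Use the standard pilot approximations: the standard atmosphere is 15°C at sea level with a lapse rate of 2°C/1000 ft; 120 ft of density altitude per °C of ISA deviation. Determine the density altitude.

ISA temperature at 7000 ft = 15 − 2 × (7000/1000) = 1°C.
ISA deviation = -27 − 1 = -28°C.
Density altitude = 7000 + 120 × (-28) = 7000 + (-3360) = 3640 ft.

3640 ft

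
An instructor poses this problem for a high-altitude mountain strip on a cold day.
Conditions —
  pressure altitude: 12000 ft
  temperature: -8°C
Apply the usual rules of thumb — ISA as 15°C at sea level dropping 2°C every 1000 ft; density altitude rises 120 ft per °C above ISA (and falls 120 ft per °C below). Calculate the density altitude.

12120 ft

ISA temperature at 12000 ft = 15 − 2 × (12000/1000) = -9°C.
ISA deviation = -8 − (-9) = +1°C.
Density altitude = 12000 + 120 × (1) = 12000 + (+120) = 12120 ft.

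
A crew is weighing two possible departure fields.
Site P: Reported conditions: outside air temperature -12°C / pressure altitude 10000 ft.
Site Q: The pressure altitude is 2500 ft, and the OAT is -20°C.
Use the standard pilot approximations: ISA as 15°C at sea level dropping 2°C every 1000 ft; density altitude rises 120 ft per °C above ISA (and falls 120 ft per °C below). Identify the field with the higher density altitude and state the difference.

Site P: ISA temp = -5°C, deviation -7°C, DA = 10000 + 120 × (-7) = 9160 ft.
Site Q: ISA temp = 10°C, deviation -30°C, DA = 2500 + 120 × (-30) = -1100 ft.
Site P is higher by 9160 − (-1100) = 10260 ft.

Site P by 10260 ft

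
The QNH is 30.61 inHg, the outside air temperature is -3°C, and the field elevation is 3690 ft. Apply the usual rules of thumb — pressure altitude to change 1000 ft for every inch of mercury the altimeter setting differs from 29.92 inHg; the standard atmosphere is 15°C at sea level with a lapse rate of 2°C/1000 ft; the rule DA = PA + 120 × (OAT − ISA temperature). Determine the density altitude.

Pressure altitude = 3690 + (29.92 − 30.61) × 1000 = 3690 + (-690) = 3000 ft.
ISA temperature at 3000 ft = 15 − 2 × (3000/1000) = 9°C.
ISA deviation = -3 − 9 = -12°C.
Density altitude = 3000 + 120 × (-12) = 1560 ft.

1560 ft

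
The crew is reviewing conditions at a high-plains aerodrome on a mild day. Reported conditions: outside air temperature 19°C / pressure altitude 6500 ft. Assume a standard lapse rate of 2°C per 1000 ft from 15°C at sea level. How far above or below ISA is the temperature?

ISA temperature at 6500 ft = 15 − 2 × (6500/1000) = 2°C.
Deviation = OAT − ISA = 19 − 2 = +17°C.

ISA+17°C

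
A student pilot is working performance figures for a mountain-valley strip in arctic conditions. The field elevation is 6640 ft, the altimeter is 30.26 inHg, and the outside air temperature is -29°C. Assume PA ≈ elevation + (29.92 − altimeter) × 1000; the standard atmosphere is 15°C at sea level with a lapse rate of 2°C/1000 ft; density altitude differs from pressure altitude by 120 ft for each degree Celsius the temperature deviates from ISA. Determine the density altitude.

Pressure altitude = 6640 + (29.92 − 30.26) × 1000 = 6640 + (-340) = 6300 ft.
ISA temperature at 6300 ft = 15 − 2 × (6300/1000) = 2.4°C.
ISA deviation = -29 − 2.4 = -31.4°C.
Density altitude = 6300 + 120 × (-31.4) = 2532 ft.

2532 ft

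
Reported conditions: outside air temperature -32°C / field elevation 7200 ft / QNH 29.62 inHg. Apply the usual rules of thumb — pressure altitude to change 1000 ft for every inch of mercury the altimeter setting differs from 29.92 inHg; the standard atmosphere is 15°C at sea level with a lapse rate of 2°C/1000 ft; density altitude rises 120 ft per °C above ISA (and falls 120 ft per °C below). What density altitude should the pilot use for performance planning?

3660 ft

Pressure altitude = 7200 + (29.92 − 29.62) × 1000 = 7200 + (+300) = 7500 ft.
ISA temperature at 7500 ft = 15 − 2 × (7500/1000) = 0°C.
ISA deviation = -32 − 0 = -32°C.
Density altitude = 7500 + 120 × (-32) = 3660 ft.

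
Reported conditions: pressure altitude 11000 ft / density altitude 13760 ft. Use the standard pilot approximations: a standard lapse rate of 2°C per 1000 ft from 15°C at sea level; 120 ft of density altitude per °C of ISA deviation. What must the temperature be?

16°C

Density altitude − pressure altitude = 13760 − 11000 = +2760 ft.
At 120 ft/°C that is an ISA deviation of 2760/120 = +23°C.
ISA temperature at 11000 ft = 15 − 2 × (11000/1000) = -7°C.
OAT = ISA + deviation = -7 + (+23) = 16°C.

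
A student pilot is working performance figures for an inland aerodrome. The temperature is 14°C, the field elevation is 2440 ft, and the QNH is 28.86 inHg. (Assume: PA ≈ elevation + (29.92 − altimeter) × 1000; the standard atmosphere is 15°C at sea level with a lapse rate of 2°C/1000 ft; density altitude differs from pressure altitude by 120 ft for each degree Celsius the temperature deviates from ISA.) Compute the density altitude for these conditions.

Pressure altitude = 2440 + (29.92 − 28.86) × 1000 = 2440 + (+1060) = 3500 ft.
ISA temperature at 3500 ft = 15 − 2 × (3500/1000) = 8°C.
ISA deviation = 14 − 8 = +6°C.
Density altitude = 3500 + 120 × (6) = 4220 ft.

4220 ft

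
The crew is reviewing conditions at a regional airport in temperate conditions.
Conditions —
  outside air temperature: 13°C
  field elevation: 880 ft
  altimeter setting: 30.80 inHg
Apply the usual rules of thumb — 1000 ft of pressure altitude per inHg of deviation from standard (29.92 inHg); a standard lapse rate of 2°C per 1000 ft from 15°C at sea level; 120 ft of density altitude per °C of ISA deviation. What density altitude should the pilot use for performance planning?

-240 ft

Pressure altitude = 880 + (29.92 − 30.80) × 1000 = 880 + (-880) = 0 ft.
ISA temperature at 0 ft = 15 − 2 × (0/1000) = 15°C.
ISA deviation = 13 − 15 = -2°C.
Density altitude = 0 + 120 × (-2) = -240 ft.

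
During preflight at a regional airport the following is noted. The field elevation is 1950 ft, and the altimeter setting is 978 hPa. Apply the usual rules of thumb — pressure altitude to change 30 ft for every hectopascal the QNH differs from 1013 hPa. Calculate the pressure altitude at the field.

Pressure correction = (1013 − 978) × 30 = +1050 ft.
Pressure altitude = 1950 + (+1050) = 3000 ft.

3000 ft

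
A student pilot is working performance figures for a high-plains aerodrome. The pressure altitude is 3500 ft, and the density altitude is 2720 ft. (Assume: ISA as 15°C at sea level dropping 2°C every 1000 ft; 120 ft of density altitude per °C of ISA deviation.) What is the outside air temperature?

Density altitude − pressure altitude = 2720 − 3500 = -780 ft.
At 120 ft/°C that is an ISA deviation of -780/120 = -6.5°C.
ISA temperature at 3500 ft = 15 − 2 × (3500/1000) = 8°C.
OAT = ISA + deviation = 8 + (-6.5) = 1.5°C.

1.5°C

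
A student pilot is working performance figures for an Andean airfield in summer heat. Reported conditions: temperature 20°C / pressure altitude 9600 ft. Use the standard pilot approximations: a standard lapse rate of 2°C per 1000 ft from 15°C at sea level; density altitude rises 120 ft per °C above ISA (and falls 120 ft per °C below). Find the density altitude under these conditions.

ISA temperature at 9600 ft = 15 − 2 × (9600/1000) = -4.2°C.
ISA deviation = 20 − (-4.2) = +24.2°C.
Density altitude = 9600 + 120 × (24.2) = 9600 + (+2904) = 12504 ft.

12504 ft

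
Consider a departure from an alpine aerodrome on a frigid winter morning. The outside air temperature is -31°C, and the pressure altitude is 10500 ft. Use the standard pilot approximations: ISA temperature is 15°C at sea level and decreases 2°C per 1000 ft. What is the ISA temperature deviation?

ISA-25°C

ISA temperature at 10500 ft = 15 − 2 × (10500/1000) = -6°C.
Deviation = OAT − ISA = -31 − (-6) = -25°C.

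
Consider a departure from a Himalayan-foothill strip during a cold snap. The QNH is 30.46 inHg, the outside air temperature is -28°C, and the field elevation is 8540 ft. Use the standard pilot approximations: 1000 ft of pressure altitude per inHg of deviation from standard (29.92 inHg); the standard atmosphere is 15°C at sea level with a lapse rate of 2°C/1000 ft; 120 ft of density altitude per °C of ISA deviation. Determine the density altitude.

4760 ft

Pressure altitude = 8540 + (29.92 − 30.46) × 1000 = 8540 + (-540) = 8000 ft.
ISA temperature at 8000 ft = 15 − 2 × (8000/1000) = -1°C.
ISA deviation = -28 − (-1) = -27°C.
Density altitude = 8000 + 120 × (-27) = 4760 ft.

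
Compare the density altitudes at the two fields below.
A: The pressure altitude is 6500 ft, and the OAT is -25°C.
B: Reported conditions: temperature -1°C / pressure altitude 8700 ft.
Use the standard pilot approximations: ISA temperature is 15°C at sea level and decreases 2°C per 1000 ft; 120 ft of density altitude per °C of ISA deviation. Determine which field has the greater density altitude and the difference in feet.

B by 5608 ft

A: ISA temp = 2°C, deviation -27°C, DA = 6500 + 120 × (-27) = 3260 ft.
B: ISA temp = -2.4°C, deviation +1.4°C, DA = 8700 + 120 × 1.4 = 8868 ft.
B is higher by 8868 − 3260 = 5608 ft.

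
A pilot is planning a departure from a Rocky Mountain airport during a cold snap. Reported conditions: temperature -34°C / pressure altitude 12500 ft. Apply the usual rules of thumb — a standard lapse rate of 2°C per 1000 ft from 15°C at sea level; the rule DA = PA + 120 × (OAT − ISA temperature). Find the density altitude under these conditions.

9620 ft

ISA temperature at 12500 ft = 15 − 2 × (12500/1000) = -10°C.
ISA deviation = -34 − (-10) = -24°C.
Density altitude = 12500 + 120 × (-24) = 12500 + (-2880) = 9620 ft.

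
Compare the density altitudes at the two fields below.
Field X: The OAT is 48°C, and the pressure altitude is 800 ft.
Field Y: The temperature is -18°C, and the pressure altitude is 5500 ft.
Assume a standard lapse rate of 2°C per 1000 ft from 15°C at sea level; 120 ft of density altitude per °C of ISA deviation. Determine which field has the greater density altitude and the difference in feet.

Field X by 2092 ft

Field X: ISA temp = 13.4°C, deviation +34.6°C, DA = 800 + 120 × 34.6 = 4952 ft.
Field Y: ISA temp = 4°C, deviation -22°C, DA = 5500 + 120 × (-22) = 2860 ft.
Field X is higher by 4952 − 2860 = 2092 ft.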